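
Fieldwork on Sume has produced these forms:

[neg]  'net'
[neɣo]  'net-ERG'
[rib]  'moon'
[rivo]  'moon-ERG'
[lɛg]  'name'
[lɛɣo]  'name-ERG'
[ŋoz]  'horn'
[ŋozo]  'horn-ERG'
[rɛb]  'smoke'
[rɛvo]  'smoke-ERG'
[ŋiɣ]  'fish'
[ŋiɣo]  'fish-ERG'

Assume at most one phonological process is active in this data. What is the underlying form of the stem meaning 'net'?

The stem for 'net' ends in [g] in [neg] but [ɣ] in [neɣo].
The stem 'fish' ([ŋiɣ], [ŋiɣo]) shows [ɣ] unchanged in both environments, so [ɣ] cannot be basic with [g] derived in isolation.
So /g/ is underlying, and a rule of intervocalic spirantization — voiced stops become fricatives between vowels — gives [ɣ].
So 'net' = /neg/.

/neg/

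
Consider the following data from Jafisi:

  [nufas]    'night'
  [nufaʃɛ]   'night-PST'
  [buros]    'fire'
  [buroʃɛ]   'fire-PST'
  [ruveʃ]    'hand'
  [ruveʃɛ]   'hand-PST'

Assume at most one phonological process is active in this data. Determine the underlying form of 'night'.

The stem for 'night' ends in [s] in [nufas] but [ʃ] in [nufaʃɛ].
The stem 'hand' ([ruveʃ], [ruveʃɛ]) shows [ʃ] unchanged in both environments, so [ʃ] cannot be basic with [s] derived in isolation.
The underlying segment must be /s/; /s/ becomes palato-alveolar [ʃ] before a front vowel, yielding [ʃ] there.
So 'night' = /nufas/.

/nufas/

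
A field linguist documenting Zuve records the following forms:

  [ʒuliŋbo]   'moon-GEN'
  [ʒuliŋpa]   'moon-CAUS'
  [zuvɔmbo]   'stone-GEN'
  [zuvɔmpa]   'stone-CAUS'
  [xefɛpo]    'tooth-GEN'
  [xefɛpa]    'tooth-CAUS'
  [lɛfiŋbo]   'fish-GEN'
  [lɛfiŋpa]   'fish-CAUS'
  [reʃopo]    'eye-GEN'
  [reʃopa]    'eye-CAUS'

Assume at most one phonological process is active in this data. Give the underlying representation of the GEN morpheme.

/-bo/

The GEN morpheme has two allomorphs, [-bo] and [-po].
The CAUS suffix, which begins with [p], is invariant after every stem; so [p] is not altered by any rule here.
The GEN suffix is therefore /-bo/ underlyingly, with post-vocalic devoicing: voiced stops become voiceless after a vowel.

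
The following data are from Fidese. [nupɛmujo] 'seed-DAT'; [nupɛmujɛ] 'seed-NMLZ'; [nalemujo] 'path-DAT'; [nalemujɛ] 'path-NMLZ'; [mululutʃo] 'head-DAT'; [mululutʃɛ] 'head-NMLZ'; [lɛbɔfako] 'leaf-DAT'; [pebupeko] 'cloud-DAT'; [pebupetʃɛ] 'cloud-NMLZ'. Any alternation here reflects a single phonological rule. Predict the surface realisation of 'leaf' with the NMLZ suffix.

The stem for 'cloud' ends in [k] in [pebupeko] but [tʃ] in [pebupetʃɛ].
But 'head' keeps [tʃ] in both environments ([mululutʃo], [mululutʃɛ]), so there is no rule changing /tʃ/ to [k] before the DAT suffix.
Therefore /k/ is basic and [tʃ] is derived by palatalization before a front vowel (/k/ becomes palato-alveolar [tʃ] before a front vowel).
From [lɛbɔfako] the stem 'leaf' is /lɛbɔfak/; before a front vowel this yields [lɛbɔfatʃɛ].

[lɛbɔfatʃɛ]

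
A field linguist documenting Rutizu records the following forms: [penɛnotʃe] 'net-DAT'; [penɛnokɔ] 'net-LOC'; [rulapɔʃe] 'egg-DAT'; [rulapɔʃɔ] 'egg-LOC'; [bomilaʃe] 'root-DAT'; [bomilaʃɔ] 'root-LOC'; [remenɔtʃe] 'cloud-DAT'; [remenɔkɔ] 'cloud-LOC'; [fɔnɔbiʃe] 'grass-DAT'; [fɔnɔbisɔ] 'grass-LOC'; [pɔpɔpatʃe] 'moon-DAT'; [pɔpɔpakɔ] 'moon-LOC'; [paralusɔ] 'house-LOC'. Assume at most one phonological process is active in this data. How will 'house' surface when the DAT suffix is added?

The root 'grass' surfaces as [fɔnɔbiʃe] and [fɔnɔbisɔ], with a stem-final [ʃ] ~ [s] alternation.
The stem 'egg' ([rulapɔʃe], [rulapɔʃɔ]) shows [ʃ] unchanged in both environments, so [ʃ] cannot be basic with [s] derived before the LOC suffix.
The alternation reflects palatalization before a front vowel: /k/ and /s/ become palato-alveolar [tʃ] and [ʃ] before a front vowel. /s/ is underlying.
From [paralusɔ] the stem 'house' is /paralus/; before a front vowel this yields [paraluʃe].

[paraluʃe]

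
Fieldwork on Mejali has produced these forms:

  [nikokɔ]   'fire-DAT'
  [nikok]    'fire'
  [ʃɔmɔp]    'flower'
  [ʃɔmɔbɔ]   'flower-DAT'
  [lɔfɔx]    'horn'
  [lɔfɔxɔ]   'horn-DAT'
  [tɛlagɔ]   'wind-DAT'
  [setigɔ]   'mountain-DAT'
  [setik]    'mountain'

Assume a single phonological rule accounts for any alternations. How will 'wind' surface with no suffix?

[tɛlak]

'mountain' shows [g] ~ [k] at the end of the stem ([setigɔ] vs [setik]).
The stem 'fire' ([nikokɔ], [nikok]) shows [k] unchanged in both environments, so [k] cannot be basic with [g] derived before the DAT suffix.
The alternation reflects word-final obstruent devoicing: voiced obstruents become voiceless word-finally. /g/ is underlying.
The one attested form of 'wind', [tɛlagɔ], shows underlying /tɛlag/. Applying the same rule word-finally gives [tɛlak].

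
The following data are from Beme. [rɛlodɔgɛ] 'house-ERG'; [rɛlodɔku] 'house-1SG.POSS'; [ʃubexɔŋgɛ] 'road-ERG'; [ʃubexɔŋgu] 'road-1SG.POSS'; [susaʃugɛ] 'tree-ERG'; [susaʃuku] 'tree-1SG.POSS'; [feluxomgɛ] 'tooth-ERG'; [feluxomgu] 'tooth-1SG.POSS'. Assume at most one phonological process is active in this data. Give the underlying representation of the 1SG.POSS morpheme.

/-ku/

The 1SG.POSS suffix surfaces as [-gu] and [-ku], depending on the final segment of the stem.
The ERG suffix, which begins with [g], is invariant after every stem; so [g] is not altered by any rule here.
So the underlying form is /-ku/, and voiceless stops become voiced after a nasal.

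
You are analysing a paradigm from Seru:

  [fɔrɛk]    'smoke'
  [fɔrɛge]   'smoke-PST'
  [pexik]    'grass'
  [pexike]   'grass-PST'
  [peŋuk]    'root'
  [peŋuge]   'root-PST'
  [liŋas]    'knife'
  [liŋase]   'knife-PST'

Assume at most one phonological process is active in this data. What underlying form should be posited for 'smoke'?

In [fɔrɛk] and [fɔrɛge] the final segment of 'smoke' alternates: [k] ~ [g].
If /k/ were underlying and a rule turned it into [g] before the PST suffix, 'grass' would also alternate; but it has [k] in both [pexik] and [pexike].
Therefore /g/ is basic and [k] is derived by word-final obstruent devoicing (voiced obstruents become voiceless word-finally).
Hence 'smoke' is /fɔrɛg/ underlyingly.

/fɔrɛg/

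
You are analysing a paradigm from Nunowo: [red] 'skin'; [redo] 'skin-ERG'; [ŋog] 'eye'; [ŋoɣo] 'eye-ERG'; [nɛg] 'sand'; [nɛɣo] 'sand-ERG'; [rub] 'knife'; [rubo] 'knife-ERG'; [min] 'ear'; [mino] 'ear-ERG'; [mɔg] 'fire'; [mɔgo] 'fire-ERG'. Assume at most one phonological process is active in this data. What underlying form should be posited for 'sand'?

The stem for 'sand' ends in [g] in [nɛg] but [ɣ] in [nɛɣo].
But 'fire' keeps [g] in both environments ([mɔg], [mɔgo]), so there is no rule changing /g/ to [ɣ] before the ERG suffix.
The underlying segment must be /ɣ/; voiced fricatives become stops word-finally, yielding [g] there.
Hence 'sand' is /nɛɣ/ underlyingly.

/nɛɣ/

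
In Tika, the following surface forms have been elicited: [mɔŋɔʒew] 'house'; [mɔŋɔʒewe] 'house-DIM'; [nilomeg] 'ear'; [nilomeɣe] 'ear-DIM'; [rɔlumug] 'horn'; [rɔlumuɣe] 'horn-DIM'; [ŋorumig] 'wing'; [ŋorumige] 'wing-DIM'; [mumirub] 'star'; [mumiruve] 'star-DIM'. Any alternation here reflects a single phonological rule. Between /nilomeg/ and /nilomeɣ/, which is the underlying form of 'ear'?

The root 'ear' surfaces as [nilomeg] and [nilomeɣe], with a stem-final [g] ~ [ɣ] alternation.
The stem 'wing' ([ŋorumig], [ŋorumige]) shows [g] unchanged in both environments, so [g] cannot be basic with [ɣ] derived before the DIM suffix.
The underlying segment must be /ɣ/; voiced fricatives become stops word-finally, yielding [g] there.

/nilomeɣ/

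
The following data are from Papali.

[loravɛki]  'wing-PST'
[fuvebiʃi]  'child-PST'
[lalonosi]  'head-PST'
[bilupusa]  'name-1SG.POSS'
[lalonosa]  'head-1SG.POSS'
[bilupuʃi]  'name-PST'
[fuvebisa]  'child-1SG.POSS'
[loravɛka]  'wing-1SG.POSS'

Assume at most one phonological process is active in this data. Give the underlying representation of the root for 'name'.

/bilupuʃ/

The stem for 'name' ends in [ʃ] in [bilupuʃi] but [s] in [bilupusa].
But 'head' keeps [s] in both environments ([lalonosi], [lalonosa]), so there is no rule changing /s/ to [ʃ] before the PST suffix.
The underlying segment must be /ʃ/; palato-alveolar /ʃ/ becomes [s] when no front vowel follows, yielding [s] there.
So 'name' = /bilupuʃ/.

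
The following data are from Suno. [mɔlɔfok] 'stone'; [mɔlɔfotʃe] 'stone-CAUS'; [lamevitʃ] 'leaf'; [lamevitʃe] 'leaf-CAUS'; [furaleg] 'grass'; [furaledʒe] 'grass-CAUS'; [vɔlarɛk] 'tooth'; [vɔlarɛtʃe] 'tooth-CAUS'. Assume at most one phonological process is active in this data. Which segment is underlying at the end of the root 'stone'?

In [mɔlɔfok] and [mɔlɔfotʃe] the final segment of 'stone' alternates: [k] ~ [tʃ].
The stem 'leaf' ([lamevitʃ], [lamevitʃe]) shows [tʃ] unchanged in both environments, so [tʃ] cannot be basic with [k] derived in isolation.
Therefore /k/ is basic and [tʃ] is derived by palatalization before a front vowel (/k/ and /g/ become palato-alveolar [tʃ] and [dʒ] before a front vowel).

/k/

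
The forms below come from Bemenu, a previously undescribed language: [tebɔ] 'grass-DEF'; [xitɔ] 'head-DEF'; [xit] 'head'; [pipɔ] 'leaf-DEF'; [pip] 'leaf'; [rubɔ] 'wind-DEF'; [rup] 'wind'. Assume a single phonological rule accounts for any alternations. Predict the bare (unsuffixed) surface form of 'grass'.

'wind' shows [b] ~ [p] at the end of the stem ([rubɔ] vs [rup]).
If /p/ were underlying and a rule turned it into [b] before the DEF suffix, 'leaf' would also alternate; but it has [p] in both [pipɔ] and [pip].
So /b/ is underlying, and a rule of word-final obstruent devoicing — voiced obstruents become voiceless word-finally — gives [p].
The one attested form of 'grass', [tebɔ], shows underlying /teb/. Applying the same rule word-finally gives [tep].

[tep]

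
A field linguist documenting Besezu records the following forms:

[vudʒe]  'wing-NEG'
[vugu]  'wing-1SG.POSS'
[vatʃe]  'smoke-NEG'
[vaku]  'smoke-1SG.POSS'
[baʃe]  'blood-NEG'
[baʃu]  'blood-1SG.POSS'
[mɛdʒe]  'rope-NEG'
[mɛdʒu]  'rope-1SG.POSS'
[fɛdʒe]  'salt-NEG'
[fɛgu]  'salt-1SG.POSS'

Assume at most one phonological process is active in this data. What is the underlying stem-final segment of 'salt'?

The stem for 'salt' ends in [dʒ] in [fɛdʒe] but [g] in [fɛgu].
The stem 'rope' ([mɛdʒe], [mɛdʒu]) shows [dʒ] unchanged in both environments, so [dʒ] cannot be basic with [g] derived before the 1SG.POSS suffix.
The underlying segment must be /g/; /k/ and /g/ become palato-alveolar [tʃ] and [dʒ] before a front vowel, yielding [dʒ] there.

/g/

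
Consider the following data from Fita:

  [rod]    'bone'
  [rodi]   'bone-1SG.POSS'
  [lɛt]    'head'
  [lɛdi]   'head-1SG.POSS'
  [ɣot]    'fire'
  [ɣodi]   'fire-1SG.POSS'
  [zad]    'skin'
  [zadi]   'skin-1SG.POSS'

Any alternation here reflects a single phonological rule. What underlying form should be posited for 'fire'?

/ɣot/

'fire' shows [t] ~ [d] at the end of the stem ([ɣot] vs [ɣodi]).
But 'bone' keeps [d] in both environments ([rod], [rodi]), so there is no rule changing /d/ to [t] in isolation.
So /t/ is underlying, and a rule of intervocalic voicing — voiceless stops become voiced between vowels — gives [d].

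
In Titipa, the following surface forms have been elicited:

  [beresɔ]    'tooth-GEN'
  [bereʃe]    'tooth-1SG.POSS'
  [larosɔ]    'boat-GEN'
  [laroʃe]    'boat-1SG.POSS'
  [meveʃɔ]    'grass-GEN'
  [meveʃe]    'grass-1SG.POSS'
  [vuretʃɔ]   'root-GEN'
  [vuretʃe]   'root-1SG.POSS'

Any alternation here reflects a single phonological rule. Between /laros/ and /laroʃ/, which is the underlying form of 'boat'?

In [larosɔ] and [laroʃe] the final segment of 'boat' alternates: [s] ~ [ʃ].
The stem 'grass' ([meveʃɔ], [meveʃe]) shows [ʃ] unchanged in both environments, so [ʃ] cannot be basic with [s] derived before the GEN suffix.
Therefore /s/ is basic and [ʃ] is derived by palatalization before a front vowel (/s/ becomes palato-alveolar [ʃ] before a front vowel).

/laros/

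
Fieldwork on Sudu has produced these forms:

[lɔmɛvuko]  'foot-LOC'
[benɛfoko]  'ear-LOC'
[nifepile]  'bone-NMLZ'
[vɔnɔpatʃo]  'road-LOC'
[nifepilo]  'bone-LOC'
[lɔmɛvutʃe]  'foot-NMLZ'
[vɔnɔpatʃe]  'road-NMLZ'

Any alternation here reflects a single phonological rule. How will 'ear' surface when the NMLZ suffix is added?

The stem for 'foot' ends in [tʃ] in [lɔmɛvutʃe] but [k] in [lɔmɛvuko].
Compare 'road', with invariant [tʃ] in [vɔnɔpatʃe] and [vɔnɔpatʃo]: an analysis with underlying /tʃ/ and a rule producing [k] before the LOC suffix would wrongly predict alternation here too.
The underlying segment must be /k/; /k/ becomes palato-alveolar [tʃ] before a front vowel, yielding [tʃ] there.
From [benɛfoko] the stem 'ear' is /benɛfok/; before a front vowel this yields [benɛfotʃe].

[benɛfotʃe]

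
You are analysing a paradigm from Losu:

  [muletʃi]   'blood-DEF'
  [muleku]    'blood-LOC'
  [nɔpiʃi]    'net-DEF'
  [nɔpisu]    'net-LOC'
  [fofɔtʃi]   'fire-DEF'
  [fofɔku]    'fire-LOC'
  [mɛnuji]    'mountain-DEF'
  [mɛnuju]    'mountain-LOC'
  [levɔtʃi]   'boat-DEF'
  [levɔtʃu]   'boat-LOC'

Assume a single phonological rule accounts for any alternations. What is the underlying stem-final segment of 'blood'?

/k/

The stem for 'blood' ends in [tʃ] in [muletʃi] but [k] in [muleku].
If /tʃ/ were underlying and a rule turned it into [k] before the LOC suffix, 'boat' would also alternate; but it has [tʃ] in both [levɔtʃi] and [levɔtʃu].
The underlying segment must be /k/; /k/ and /s/ become palato-alveolar [tʃ] and [ʃ] before a front vowel, yielding [tʃ] there.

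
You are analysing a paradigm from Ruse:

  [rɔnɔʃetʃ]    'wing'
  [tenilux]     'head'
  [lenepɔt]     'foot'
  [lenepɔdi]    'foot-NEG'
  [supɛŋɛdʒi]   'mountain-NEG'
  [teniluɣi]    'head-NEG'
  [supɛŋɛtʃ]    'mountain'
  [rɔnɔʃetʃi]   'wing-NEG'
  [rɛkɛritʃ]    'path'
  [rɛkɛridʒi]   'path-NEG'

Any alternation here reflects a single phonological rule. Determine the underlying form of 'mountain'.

'mountain' shows [dʒ] ~ [tʃ] at the end of the stem ([supɛŋɛdʒi] vs [supɛŋɛtʃ]).
The stem 'wing' ([rɔnɔʃetʃi], [rɔnɔʃetʃ]) shows [tʃ] unchanged in both environments, so [tʃ] cannot be basic with [dʒ] derived before the NEG suffix.
So /dʒ/ is underlying, and a rule of word-final obstruent devoicing — voiced obstruents become voiceless word-finally — gives [tʃ].

/supɛŋɛdʒ/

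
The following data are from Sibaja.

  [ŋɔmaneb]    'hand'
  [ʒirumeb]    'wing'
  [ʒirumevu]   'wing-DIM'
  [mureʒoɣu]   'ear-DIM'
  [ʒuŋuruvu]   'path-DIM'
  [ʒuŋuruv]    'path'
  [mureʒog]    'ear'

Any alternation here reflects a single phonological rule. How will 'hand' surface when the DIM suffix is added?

'wing' shows [b] ~ [v] at the end of the stem ([ʒirumeb] vs [ʒirumevu]).
But 'path' keeps [v] in both environments ([ʒuŋuruv], [ʒuŋuruvu]), so there is no rule changing /v/ to [b] in isolation.
The underlying segment must be /b/; voiced stops become fricatives between vowels, yielding [v] there.
From [ŋɔmaneb] the stem 'hand' is /ŋɔmaneb/; between vowels this yields [ŋɔmanevu].

[ŋɔmanevu]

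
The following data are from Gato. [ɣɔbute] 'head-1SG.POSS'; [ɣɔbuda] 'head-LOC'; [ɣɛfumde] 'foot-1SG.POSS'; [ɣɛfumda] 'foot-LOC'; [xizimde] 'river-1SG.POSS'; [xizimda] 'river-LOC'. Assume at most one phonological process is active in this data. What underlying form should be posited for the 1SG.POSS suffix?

The 1SG.POSS morpheme has two allomorphs, [-de] and [-te].
By contrast the LOC suffix keeps its initial [d] throughout — that segment must be underlying.
So the underlying form is /-te/, and voiceless stops become voiced after a nasal.

/-te/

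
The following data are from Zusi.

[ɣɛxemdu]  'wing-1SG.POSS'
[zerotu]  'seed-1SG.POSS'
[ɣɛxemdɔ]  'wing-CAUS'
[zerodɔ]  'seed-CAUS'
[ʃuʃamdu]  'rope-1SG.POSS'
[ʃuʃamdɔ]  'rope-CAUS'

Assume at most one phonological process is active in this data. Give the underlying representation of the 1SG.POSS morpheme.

The 1SG.POSS morpheme has two allomorphs, [-du] and [-tu].
By contrast the CAUS suffix keeps its initial [d] throughout — that segment must be underlying.
The 1SG.POSS suffix is therefore /-tu/ underlyingly, with post-nasal voicing: voiceless stops become voiced after a nasal.

/-tu/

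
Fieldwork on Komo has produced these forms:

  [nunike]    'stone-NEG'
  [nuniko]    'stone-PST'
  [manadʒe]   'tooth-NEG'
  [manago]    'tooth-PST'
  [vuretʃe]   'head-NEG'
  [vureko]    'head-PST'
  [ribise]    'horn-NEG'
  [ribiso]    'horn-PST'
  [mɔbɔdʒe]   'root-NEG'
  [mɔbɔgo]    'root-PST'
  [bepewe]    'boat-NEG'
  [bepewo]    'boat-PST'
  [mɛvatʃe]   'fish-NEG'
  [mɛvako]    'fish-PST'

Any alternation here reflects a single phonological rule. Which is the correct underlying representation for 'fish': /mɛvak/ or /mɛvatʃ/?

/mɛvatʃ/

The root 'fish' surfaces as [mɛvatʃe] and [mɛvako], with a stem-final [tʃ] ~ [k] alternation.
Compare 'stone', with invariant [k] in [nunike] and [nuniko]: an analysis with underlying /k/ and a rule producing [tʃ] before the NEG suffix would wrongly predict alternation here too.
So /tʃ/ is underlying, and a rule of depalatalization — palato-alveolar /tʃ/ and /dʒ/ become [k] and [g] when no front vowel follows — gives [k].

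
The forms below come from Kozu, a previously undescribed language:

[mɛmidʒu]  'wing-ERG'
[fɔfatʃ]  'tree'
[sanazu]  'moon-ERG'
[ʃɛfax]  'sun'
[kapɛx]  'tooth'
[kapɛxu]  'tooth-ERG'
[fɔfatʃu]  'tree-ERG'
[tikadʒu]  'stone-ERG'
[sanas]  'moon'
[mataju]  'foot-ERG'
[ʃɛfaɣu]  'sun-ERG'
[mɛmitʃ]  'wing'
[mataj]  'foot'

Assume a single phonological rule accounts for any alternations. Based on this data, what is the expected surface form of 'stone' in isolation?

In [mɛmidʒu] and [mɛmitʃ] the final segment of 'wing' alternates: [dʒ] ~ [tʃ].
But 'tree' keeps [tʃ] in both environments ([fɔfatʃu], [fɔfatʃ]), so there is no rule changing /tʃ/ to [dʒ] before the ERG suffix.
So /dʒ/ is underlying, and a rule of word-final obstruent devoicing — voiced obstruents become voiceless word-finally — gives [tʃ].
From [tikadʒu] the stem 'stone' is /tikadʒ/; word-finally this yields [tikatʃ].

[tikatʃ]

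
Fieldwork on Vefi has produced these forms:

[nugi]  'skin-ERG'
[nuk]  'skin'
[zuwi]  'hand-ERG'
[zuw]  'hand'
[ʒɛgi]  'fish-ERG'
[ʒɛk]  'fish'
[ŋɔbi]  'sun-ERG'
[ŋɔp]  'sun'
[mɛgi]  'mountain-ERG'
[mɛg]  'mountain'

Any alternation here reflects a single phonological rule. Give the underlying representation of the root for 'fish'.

In [ʒɛgi] and [ʒɛk] the final segment of 'fish' alternates: [g] ~ [k].
Compare 'mountain', with invariant [g] in [mɛgi] and [mɛg]: an analysis with underlying /g/ and a rule producing [k] in isolation would wrongly predict alternation here too.
The alternation reflects intervocalic voicing: voiceless stops become voiced between vowels. /k/ is underlying.
The underlying form of 'fish' is therefore /ʒɛk/.

/ʒɛk/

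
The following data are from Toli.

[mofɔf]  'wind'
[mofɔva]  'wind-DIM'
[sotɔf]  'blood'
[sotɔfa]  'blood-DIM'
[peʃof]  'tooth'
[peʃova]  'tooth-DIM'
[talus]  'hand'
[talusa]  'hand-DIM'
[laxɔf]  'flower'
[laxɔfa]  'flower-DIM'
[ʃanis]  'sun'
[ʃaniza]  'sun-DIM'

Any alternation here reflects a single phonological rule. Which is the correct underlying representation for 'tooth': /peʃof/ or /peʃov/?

/peʃov/

In [peʃof] and [peʃova] the final segment of 'tooth' alternates: [f] ~ [v].
If /f/ were underlying and a rule turned it into [v] before the DIM suffix, 'blood' would also alternate; but it has [f] in both [sotɔf] and [sotɔfa].
The alternation reflects word-final obstruent devoicing: voiced obstruents become voiceless word-finally. /v/ is underlying.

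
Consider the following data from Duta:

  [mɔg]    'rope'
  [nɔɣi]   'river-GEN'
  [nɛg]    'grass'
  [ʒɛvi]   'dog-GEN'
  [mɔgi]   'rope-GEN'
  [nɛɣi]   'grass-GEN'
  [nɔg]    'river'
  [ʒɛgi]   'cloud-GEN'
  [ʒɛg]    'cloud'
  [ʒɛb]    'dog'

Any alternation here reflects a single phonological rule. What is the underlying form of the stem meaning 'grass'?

'grass' shows [g] ~ [ɣ] at the end of the stem ([nɛg] vs [nɛɣi]).
Compare 'cloud', with invariant [g] in [ʒɛg] and [ʒɛgi]: an analysis with underlying /g/ and a rule producing [ɣ] before the GEN suffix would wrongly predict alternation here too.
The alternation reflects word-final hardening: voiced fricatives become stops word-finally. /ɣ/ is underlying.
The underlying form of 'grass' is therefore /nɛɣ/.

/nɛɣ/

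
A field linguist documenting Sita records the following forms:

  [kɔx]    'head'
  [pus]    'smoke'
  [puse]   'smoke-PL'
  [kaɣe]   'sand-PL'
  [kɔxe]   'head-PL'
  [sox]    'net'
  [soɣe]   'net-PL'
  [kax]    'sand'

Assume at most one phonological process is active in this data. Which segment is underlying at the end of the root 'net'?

/ɣ/

'net' shows [x] ~ [ɣ] at the end of the stem ([sox] vs [soɣe]).
Compare 'head', with invariant [x] in [kɔx] and [kɔxe]: an analysis with underlying /x/ and a rule producing [ɣ] before the PL suffix would wrongly predict alternation here too.
Therefore /ɣ/ is basic and [x] is derived by word-final obstruent devoicing (voiced obstruents become voiceless word-finally).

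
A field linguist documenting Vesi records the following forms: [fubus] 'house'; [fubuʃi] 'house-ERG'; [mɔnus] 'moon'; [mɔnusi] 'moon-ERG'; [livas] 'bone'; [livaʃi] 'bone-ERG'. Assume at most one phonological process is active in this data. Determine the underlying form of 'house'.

/fubuʃ/

The stem for 'house' ends in [s] in [fubus] but [ʃ] in [fubuʃi].
If /s/ were underlying and a rule turned it into [ʃ] before the ERG suffix, 'moon' would also alternate; but it has [s] in both [mɔnus] and [mɔnusi].
Therefore /ʃ/ is basic and [s] is derived by depalatalization (palato-alveolar /ʃ/ becomes [s] when no front vowel follows).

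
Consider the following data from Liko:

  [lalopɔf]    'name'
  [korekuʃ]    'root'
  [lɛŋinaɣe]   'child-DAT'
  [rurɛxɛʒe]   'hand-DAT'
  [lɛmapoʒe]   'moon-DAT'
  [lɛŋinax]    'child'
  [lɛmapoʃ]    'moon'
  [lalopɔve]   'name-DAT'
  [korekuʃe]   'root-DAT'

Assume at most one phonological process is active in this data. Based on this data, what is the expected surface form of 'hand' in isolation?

The root 'moon' surfaces as [lɛmapoʃ] and [lɛmapoʒe], with a stem-final [ʃ] ~ [ʒ] alternation.
Compare 'root', with invariant [ʃ] in [korekuʃ] and [korekuʃe]: an analysis with underlying /ʃ/ and a rule producing [ʒ] before the DAT suffix would wrongly predict alternation here too.
So /ʒ/ is underlying, and a rule of word-final obstruent devoicing — voiced obstruents become voiceless word-finally — gives [ʃ].
The one attested form of 'hand', [rurɛxɛʒe], shows underlying /rurɛxɛʒ/. Applying the same rule word-finally gives [rurɛxɛʃ].

[rurɛxɛʃ]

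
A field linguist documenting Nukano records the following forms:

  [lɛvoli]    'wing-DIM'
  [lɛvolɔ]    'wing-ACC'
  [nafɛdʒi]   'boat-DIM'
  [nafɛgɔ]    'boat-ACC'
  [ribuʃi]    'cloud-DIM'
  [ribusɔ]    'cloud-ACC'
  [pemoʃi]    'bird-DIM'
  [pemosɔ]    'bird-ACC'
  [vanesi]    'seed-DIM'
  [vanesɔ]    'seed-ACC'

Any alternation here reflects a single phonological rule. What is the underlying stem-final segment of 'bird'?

The stem for 'bird' ends in [ʃ] in [pemoʃi] but [s] in [pemosɔ].
If /s/ were underlying and a rule turned it into [ʃ] before the DIM suffix, 'seed' would also alternate; but it has [s] in both [vanesi] and [vanesɔ].
So /ʃ/ is underlying, and a rule of depalatalization — palato-alveolar /dʒ/ and /ʃ/ become [g] and [s] when no front vowel follows — gives [s].

/ʃ/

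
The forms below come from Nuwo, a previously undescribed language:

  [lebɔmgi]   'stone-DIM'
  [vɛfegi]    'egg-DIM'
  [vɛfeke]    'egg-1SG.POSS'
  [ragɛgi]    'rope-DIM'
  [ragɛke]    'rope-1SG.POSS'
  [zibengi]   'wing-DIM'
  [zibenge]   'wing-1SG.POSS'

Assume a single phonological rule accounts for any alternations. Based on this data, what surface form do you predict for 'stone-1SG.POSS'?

The 1SG.POSS suffix surfaces as [-ge] and [-ke], depending on the final segment of the stem.
By contrast the DIM suffix keeps its initial [g] throughout — that segment must be underlying.
The 1SG.POSS suffix is therefore /-ke/ underlyingly, with post-nasal voicing: voiceless stops become voiced after a nasal.
After 'stone', which ends in a nasal, the suffix surfaces as [-ge], giving [lebɔmge].

[lebɔmge]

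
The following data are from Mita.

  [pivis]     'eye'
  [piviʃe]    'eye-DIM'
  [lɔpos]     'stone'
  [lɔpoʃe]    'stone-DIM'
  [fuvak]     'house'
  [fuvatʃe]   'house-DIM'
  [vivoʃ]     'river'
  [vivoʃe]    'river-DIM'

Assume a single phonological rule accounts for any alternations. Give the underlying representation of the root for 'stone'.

/lɔpos/

The root 'stone' surfaces as [lɔpos] and [lɔpoʃe], with a stem-final [s] ~ [ʃ] alternation.
Compare 'river', with invariant [ʃ] in [vivoʃ] and [vivoʃe]: an analysis with underlying /ʃ/ and a rule producing [s] in isolation would wrongly predict alternation here too.
The underlying segment must be /s/; /k/ and /s/ become palato-alveolar [tʃ] and [ʃ] before a front vowel, yielding [ʃ] there.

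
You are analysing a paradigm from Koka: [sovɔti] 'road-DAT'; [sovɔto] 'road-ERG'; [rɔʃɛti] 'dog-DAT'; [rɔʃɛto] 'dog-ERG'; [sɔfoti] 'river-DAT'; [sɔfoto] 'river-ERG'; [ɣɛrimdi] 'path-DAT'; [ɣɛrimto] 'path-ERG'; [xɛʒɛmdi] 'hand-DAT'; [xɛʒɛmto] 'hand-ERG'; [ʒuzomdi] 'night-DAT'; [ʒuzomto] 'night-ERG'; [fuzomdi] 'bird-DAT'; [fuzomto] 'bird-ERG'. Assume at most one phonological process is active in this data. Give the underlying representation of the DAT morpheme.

The DAT morpheme has two allomorphs, [-di] and [-ti].
The ERG suffix, which begins with [t], is invariant after every stem; so [t] is not altered by any rule here.
So the underlying form is /-di/, and voiced stops become voiceless after a vowel.

/-di/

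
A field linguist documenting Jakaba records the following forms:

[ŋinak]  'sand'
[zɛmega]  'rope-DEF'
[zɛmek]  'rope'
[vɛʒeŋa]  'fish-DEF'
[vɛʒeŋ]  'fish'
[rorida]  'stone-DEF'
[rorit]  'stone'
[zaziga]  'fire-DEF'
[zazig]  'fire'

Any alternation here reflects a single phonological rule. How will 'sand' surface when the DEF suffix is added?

[ŋinaga]

In [zɛmega] and [zɛmek] the final segment of 'rope' alternates: [g] ~ [k].
Compare 'fire', with invariant [g] in [zaziga] and [zazig]: an analysis with underlying /g/ and a rule producing [k] in isolation would wrongly predict alternation here too.
The alternation reflects intervocalic voicing: voiceless stops become voiced between vowels. /k/ is underlying.
The one attested form of 'sand', [ŋinak], shows underlying /ŋinak/. Applying the same rule between vowels gives [ŋinaga].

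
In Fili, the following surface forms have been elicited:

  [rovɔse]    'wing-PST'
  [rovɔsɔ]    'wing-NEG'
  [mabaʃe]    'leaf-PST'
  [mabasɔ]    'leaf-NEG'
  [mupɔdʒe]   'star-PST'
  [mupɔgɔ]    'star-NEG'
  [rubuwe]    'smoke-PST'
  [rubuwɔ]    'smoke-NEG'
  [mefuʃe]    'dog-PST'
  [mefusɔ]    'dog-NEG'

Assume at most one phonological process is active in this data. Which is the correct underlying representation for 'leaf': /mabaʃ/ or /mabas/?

In [mabaʃe] and [mabasɔ] the final segment of 'leaf' alternates: [ʃ] ~ [s].
But 'wing' keeps [s] in both environments ([rovɔse], [rovɔsɔ]), so there is no rule changing /s/ to [ʃ] before the PST suffix.
So /ʃ/ is underlying, and a rule of depalatalization — palato-alveolar /dʒ/ and /ʃ/ become [g] and [s] when no front vowel follows — gives [s].

/mabaʃ/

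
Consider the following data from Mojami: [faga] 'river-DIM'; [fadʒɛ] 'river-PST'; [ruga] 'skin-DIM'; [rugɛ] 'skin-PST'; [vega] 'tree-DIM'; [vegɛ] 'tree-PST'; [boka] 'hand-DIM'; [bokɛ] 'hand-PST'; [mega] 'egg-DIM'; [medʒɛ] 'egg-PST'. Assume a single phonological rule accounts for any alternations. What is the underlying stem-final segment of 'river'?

/dʒ/

In [faga] and [fadʒɛ] the final segment of 'river' alternates: [g] ~ [dʒ].
The stem 'skin' ([ruga], [rugɛ]) shows [g] unchanged in both environments, so [g] cannot be basic with [dʒ] derived before the PST suffix.
The alternation reflects depalatalization: palato-alveolar /dʒ/ becomes [g] when no front vowel follows. /dʒ/ is underlying.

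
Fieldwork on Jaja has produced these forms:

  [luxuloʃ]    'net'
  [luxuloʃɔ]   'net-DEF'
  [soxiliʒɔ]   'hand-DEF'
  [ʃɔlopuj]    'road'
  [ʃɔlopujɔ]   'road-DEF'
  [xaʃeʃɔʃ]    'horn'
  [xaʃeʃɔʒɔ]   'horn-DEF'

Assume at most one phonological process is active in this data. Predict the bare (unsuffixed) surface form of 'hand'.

'horn' shows [ʃ] ~ [ʒ] at the end of the stem ([xaʃeʃɔʃ] vs [xaʃeʃɔʒɔ]).
The stem 'net' ([luxuloʃ], [luxuloʃɔ]) shows [ʃ] unchanged in both environments, so [ʃ] cannot be basic with [ʒ] derived before the DEF suffix.
The alternation reflects word-final obstruent devoicing: voiced obstruents become voiceless word-finally. /ʒ/ is underlying.
From [soxiliʒɔ] the stem 'hand' is /soxiliʒ/; word-finally this yields [soxiliʃ].

[soxiliʃ]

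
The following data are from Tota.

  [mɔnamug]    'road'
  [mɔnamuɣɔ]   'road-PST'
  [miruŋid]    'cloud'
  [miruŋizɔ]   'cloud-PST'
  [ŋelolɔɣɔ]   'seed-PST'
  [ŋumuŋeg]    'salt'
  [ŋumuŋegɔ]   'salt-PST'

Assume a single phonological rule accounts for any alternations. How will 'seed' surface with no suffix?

'road' shows [g] ~ [ɣ] at the end of the stem ([mɔnamug] vs [mɔnamuɣɔ]).
The stem 'salt' ([ŋumuŋeg], [ŋumuŋegɔ]) shows [g] unchanged in both environments, so [g] cannot be basic with [ɣ] derived before the PST suffix.
So /ɣ/ is underlying, and a rule of word-final hardening — voiced fricatives become stops word-finally — gives [g].
From [ŋelolɔɣɔ] the stem 'seed' is /ŋelolɔɣ/; word-finally this yields [ŋelolɔg].

[ŋelolɔg]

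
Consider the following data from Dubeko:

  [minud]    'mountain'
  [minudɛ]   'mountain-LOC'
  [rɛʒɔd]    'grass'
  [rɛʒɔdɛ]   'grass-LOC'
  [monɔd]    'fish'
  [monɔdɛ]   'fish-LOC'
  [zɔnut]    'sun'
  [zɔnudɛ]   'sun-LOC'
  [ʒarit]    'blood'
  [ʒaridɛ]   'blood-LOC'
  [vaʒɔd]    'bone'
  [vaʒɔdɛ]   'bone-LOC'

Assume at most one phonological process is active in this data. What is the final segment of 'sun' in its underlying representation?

/t/

In [zɔnut] and [zɔnudɛ] the final segment of 'sun' alternates: [t] ~ [d].
But 'grass' keeps [d] in both environments ([rɛʒɔd], [rɛʒɔdɛ]), so there is no rule changing /d/ to [t] in isolation.
So /t/ is underlying, and a rule of intervocalic voicing — voiceless stops become voiced between vowels — gives [d].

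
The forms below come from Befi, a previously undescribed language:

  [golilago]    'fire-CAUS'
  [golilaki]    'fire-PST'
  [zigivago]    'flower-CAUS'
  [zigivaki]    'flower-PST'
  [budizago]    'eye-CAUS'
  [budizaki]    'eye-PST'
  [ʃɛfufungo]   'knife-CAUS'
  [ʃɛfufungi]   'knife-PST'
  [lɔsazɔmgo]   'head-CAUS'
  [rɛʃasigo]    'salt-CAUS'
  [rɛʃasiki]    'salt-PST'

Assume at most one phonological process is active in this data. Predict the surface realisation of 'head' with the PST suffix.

The PST suffix surfaces as [-gi] and [-ki], depending on the final segment of the stem.
By contrast the CAUS suffix keeps its initial [g] throughout — that segment must be underlying.
So the underlying form is /-ki/, and voiceless stops become voiced after a nasal.
After 'head', which ends in a nasal, the suffix surfaces as [-gi], giving [lɔsazɔmgi].

[lɔsazɔmgi]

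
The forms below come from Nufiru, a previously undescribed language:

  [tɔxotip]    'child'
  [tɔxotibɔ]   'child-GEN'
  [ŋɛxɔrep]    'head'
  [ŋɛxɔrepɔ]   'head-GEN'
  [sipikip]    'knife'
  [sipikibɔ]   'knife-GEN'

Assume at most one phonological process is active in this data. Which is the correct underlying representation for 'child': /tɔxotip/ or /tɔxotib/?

/tɔxotib/

In [tɔxotip] and [tɔxotibɔ] the final segment of 'child' alternates: [p] ~ [b].
If /p/ were underlying and a rule turned it into [b] before the GEN suffix, 'head' would also alternate; but it has [p] in both [ŋɛxɔrep] and [ŋɛxɔrepɔ].
So /b/ is underlying, and a rule of word-final obstruent devoicing — voiced obstruents become voiceless word-finally — gives [p].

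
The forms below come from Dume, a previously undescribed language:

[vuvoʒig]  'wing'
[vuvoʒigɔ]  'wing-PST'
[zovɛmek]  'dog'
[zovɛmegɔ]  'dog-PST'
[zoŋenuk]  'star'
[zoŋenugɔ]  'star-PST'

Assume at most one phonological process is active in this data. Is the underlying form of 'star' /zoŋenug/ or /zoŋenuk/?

'star' shows [k] ~ [g] at the end of the stem ([zoŋenuk] vs [zoŋenugɔ]).
The stem 'wing' ([vuvoʒig], [vuvoʒigɔ]) shows [g] unchanged in both environments, so [g] cannot be basic with [k] derived in isolation.
So /k/ is underlying, and a rule of intervocalic voicing — voiceless stops become voiced between vowels — gives [g].

/zoŋenuk/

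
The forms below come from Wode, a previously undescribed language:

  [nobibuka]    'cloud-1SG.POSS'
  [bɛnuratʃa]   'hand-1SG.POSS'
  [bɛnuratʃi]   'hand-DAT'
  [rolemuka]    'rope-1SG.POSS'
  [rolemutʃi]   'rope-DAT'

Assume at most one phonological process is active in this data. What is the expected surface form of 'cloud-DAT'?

[nobibutʃi]

The root 'rope' surfaces as [rolemuka] and [rolemutʃi], with a stem-final [k] ~ [tʃ] alternation.
The stem 'hand' ([bɛnuratʃa], [bɛnuratʃi]) shows [tʃ] unchanged in both environments, so [tʃ] cannot be basic with [k] derived before the 1SG.POSS suffix.
Therefore /k/ is basic and [tʃ] is derived by palatalization before a front vowel (/k/ becomes palato-alveolar [tʃ] before a front vowel).
The one attested form of 'cloud', [nobibuka], shows underlying /nobibuk/. Applying the same rule before a front vowel gives [nobibutʃi].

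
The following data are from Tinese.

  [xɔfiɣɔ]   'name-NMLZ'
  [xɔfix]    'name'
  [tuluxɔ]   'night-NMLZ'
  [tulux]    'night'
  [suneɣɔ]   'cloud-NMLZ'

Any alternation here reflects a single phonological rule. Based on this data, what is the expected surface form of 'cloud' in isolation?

The root 'name' surfaces as [xɔfiɣɔ] and [xɔfix], with a stem-final [ɣ] ~ [x] alternation.
Compare 'night', with invariant [x] in [tuluxɔ] and [tulux]: an analysis with underlying /x/ and a rule producing [ɣ] before the NMLZ suffix would wrongly predict alternation here too.
The alternation reflects word-final obstruent devoicing: voiced obstruents become voiceless word-finally. /ɣ/ is underlying.
From [suneɣɔ] the stem 'cloud' is /suneɣ/; word-finally this yields [sunex].

[sunex]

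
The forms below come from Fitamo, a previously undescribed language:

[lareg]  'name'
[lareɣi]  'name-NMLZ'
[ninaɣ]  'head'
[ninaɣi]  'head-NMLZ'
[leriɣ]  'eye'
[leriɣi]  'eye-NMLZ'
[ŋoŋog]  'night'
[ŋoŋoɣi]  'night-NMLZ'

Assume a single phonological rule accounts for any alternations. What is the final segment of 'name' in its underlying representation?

/g/

The root 'name' surfaces as [lareg] and [lareɣi], with a stem-final [g] ~ [ɣ] alternation.
Compare 'head', with invariant [ɣ] in [ninaɣ] and [ninaɣi]: an analysis with underlying /ɣ/ and a rule producing [g] in isolation would wrongly predict alternation here too.
Therefore /g/ is basic and [ɣ] is derived by intervocalic spirantization (voiced stops become fricatives between vowels).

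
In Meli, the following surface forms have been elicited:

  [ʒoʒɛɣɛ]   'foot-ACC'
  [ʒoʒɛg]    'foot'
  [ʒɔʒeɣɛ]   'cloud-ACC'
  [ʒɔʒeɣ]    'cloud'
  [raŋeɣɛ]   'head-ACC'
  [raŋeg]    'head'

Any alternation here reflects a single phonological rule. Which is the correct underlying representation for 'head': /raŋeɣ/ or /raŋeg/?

/raŋeg/

In [raŋeɣɛ] and [raŋeg] the final segment of 'head' alternates: [ɣ] ~ [g].
Compare 'cloud', with invariant [ɣ] in [ʒɔʒeɣɛ] and [ʒɔʒeɣ]: an analysis with underlying /ɣ/ and a rule producing [g] in isolation would wrongly predict alternation here too.
Therefore /g/ is basic and [ɣ] is derived by intervocalic spirantization (voiced stops become fricatives between vowels).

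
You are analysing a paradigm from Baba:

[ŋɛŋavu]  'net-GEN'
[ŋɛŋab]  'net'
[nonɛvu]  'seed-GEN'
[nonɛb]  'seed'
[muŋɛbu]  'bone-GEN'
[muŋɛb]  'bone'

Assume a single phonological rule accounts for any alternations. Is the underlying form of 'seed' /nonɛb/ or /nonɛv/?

/nonɛv/

The stem for 'seed' ends in [v] in [nonɛvu] but [b] in [nonɛb].
The stem 'bone' ([muŋɛbu], [muŋɛb]) shows [b] unchanged in both environments, so [b] cannot be basic with [v] derived before the GEN suffix.
The underlying segment must be /v/; voiced fricatives become stops word-finally, yielding [b] there.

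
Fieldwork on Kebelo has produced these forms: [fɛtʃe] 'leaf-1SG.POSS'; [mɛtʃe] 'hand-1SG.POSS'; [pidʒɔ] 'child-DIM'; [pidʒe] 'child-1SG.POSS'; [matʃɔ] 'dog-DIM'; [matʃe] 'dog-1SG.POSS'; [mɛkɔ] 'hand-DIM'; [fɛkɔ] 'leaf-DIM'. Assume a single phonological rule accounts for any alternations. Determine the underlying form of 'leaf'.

In [fɛtʃe] and [fɛkɔ] the final segment of 'leaf' alternates: [tʃ] ~ [k].
Compare 'dog', with invariant [tʃ] in [matʃe] and [matʃɔ]: an analysis with underlying /tʃ/ and a rule producing [k] before the DIM suffix would wrongly predict alternation here too.
So /k/ is underlying, and a rule of palatalization before a front vowel — /k/ becomes palato-alveolar [tʃ] before a front vowel — gives [tʃ].

/fɛk/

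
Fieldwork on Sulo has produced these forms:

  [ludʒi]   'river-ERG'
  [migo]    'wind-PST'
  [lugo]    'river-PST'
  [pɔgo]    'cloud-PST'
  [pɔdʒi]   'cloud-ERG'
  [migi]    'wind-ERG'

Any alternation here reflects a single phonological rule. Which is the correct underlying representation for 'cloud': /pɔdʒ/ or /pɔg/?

/pɔdʒ/

In [pɔgo] and [pɔdʒi] the final segment of 'cloud' alternates: [g] ~ [dʒ].
Compare 'wind', with invariant [g] in [migo] and [migi]: an analysis with underlying /g/ and a rule producing [dʒ] before the ERG suffix would wrongly predict alternation here too.
So /dʒ/ is underlying, and a rule of depalatalization — palato-alveolar /dʒ/ becomes [g] when no front vowel follows — gives [g].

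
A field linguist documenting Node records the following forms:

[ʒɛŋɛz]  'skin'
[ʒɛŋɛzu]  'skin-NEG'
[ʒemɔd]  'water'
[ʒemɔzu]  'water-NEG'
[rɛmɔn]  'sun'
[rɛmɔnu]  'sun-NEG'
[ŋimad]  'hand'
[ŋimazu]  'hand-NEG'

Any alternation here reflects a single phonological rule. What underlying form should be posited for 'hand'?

The stem for 'hand' ends in [d] in [ŋimad] but [z] in [ŋimazu].
If /z/ were underlying and a rule turned it into [d] in isolation, 'skin' would also alternate; but it has [z] in both [ʒɛŋɛz] and [ʒɛŋɛzu].
So /d/ is underlying, and a rule of intervocalic spirantization — voiced stops become fricatives between vowels — gives [z].

/ŋimad/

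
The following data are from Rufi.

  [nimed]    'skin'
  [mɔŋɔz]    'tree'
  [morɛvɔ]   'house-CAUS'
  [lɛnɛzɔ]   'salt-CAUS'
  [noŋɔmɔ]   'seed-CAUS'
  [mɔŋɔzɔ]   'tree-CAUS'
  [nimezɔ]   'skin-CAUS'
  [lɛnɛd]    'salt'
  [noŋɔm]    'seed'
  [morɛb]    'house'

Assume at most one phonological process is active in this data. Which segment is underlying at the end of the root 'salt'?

'salt' shows [d] ~ [z] at the end of the stem ([lɛnɛd] vs [lɛnɛzɔ]).
But 'tree' keeps [z] in both environments ([mɔŋɔz], [mɔŋɔzɔ]), so there is no rule changing /z/ to [d] in isolation.
So /d/ is underlying, and a rule of intervocalic spirantization — voiced stops become fricatives between vowels — gives [z].

/d/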